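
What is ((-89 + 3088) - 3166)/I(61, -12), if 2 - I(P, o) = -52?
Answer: -167/54 ≈ -3.0926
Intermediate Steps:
I(P, o) = 54 (I(P, o) = 2 - 1*(-52) = 2 + 52 = 54)
((-89 + 3088) - 3166)/I(61, -12) = ((-89 + 3088) - 3166)/54 = (2999 - 3166)*(1/54) = -167*1/54 = -167/54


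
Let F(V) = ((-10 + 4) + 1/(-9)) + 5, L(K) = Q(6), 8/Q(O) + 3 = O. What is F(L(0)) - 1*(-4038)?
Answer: 36332/9 ≈ 4036.9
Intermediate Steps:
Q(O) = 8/(-3 + O)
L(K) = 8/3 (L(K) = 8/(-3 + 6) = 8/3)
F(V) = -10/9 (F(V) = (-6 - ⅑) + 5 = -55/9 + 5 = -10/9)
F(L(0)) - 1*(-4038) = -10/9 - 1*(-4038) = -10/9 + 4038 = 36332/9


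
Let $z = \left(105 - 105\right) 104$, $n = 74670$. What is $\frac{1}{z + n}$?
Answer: $\frac{1}{74670} \approx 1.3392 \cdot 10^{-5}$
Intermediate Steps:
$z = 0$ ($z = 0 \cdot 104 = 0$)
$\frac{1}{z + n} = \frac{1}{0 + 74670} = \frac{1}{74670}$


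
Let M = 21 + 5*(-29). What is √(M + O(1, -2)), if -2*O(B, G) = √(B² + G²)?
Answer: √(-496 - 2*√5)/2 ≈ 11.186*I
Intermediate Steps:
M = -124 (M = 21 - 145 = -124)
O(B, G) = -√(B² + G²)/2
√(M + O(1, -2)) = √(-124 - √(1² + (-2)²)/2) = √(-124 - √(1 + 4)/2) = √(-124 - √5/2)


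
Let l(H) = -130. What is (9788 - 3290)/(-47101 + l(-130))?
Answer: -6498/47231 ≈ -0.13758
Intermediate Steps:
(9788 - 3290)/(-47101 + l(-130)) = (9788 - 3290)/(-47101 - 130) = 6498/(-47231) = 6498*(-1/47231) = -6498/47231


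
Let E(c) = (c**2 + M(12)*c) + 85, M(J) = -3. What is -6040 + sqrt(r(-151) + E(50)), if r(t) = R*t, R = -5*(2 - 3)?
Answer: -6040 + 4*sqrt(105) ≈ -5999.0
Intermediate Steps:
R = 5 (R = -5*(-1) = 5)
r(t) = 5*t
E(c) = 85 + c**2 - 3*c (E(c) = (c**2 - 3*c) + 85 = 85 + c**2 - 3*c)
-6040 + sqrt(r(-151) + E(50)) = -6040 + sqrt(5*(-151) + (85 + 50**2 - 3*50)) = -6040 + sqrt(-755 + (85 + 2500 - 150)) = -6040 + sqrt(-755 + 2435) = -6040 + sqrt(1680) = -6040 + 4*sqrt(105)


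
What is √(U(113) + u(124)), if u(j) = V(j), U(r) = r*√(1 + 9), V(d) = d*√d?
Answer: √(113*√10 + 248*√31) ≈ 41.691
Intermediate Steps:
V(d) = d^(3/2)
U(r) = r*√10
u(j) = j^(3/2)
√(U(113) + u(124)) = √(113*√10 + 124^(3/2)) = √(113*√10 + 248*√31)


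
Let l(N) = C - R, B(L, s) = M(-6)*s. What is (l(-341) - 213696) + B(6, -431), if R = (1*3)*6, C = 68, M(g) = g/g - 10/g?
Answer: -644386/3 ≈ -2.1480e+5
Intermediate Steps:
M(g) = 1 - 10/g
B(L, s) = 8*s/3 (B(L, s) = ((-10 - 6)/(-6))*s = (-1/6*(-16))*s = 8*s/3)
R = 18 (R = 3*6 = 18)
l(N) = 50 (l(N) = 68 - 1*18 = 68 - 18 = 50)
(l(-341) - 213696) + B(6, -431) = (50 - 213696) + (8/3)*(-431) = -213646 - 3448/3 = -644386/3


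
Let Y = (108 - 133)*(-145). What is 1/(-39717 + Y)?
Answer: -1/36092 ≈ -2.7707e-5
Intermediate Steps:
Y = 3625 (Y = -25*(-145) = 3625)
1/(-39717 + Y) = 1/(-39717 + 3625) = 1/(-36092) = -1/36092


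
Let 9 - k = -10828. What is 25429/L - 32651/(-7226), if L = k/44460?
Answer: 8169876793727/78308162 ≈ 1.0433e+5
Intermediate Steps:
k = 10837 (k = 9 - 1*(-10828) = 9 + 10828 = 10837)
L = 10837/44460 ≈ 0.24375
25429/L - 32651/(-7226) = 25429/(10837/44460) - 32651/(-7226) = 25429*(44460/10837) - 32651*(-1/7226) = 1130573340/10837 + 32651/7226 = 8169876793727/78308162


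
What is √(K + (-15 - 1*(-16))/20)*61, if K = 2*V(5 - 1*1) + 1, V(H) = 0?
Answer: 61*√105/10 ≈ 62.506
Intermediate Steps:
K = 1 (K = 2*0 + 1 = 0 + 1 = 1)
√(K + (-15 - 1*(-16))/20)*61 = √(1 + (-15 - 1*(-16))/20)*61 = √(1 + (-15 + 16)*(1/20))*61 = √(1 + 1*(1/20))*61 = √(1 + 1/20)*61 = √(21/20)*61 = (√105/10)*61 = 61*√105/10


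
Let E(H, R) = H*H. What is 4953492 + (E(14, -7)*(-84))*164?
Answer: 2253396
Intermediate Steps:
E(H, R) = H²
4953492 + (E(14, -7)*(-84))*164 = 4953492 + (14²*(-84))*164 = 4953492 + (196*(-84))*164 = 4953492 - 16464*164 = 4953492 - 2700096 = 2253396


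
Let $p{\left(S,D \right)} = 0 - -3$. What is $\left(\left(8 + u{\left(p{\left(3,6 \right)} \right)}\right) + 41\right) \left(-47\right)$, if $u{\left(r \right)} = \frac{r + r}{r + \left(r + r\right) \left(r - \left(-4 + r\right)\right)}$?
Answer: $- \frac{20821}{9} \approx -2313.4$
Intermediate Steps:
$p{\left(S,D \right)} = 3$ ($p{\left(S,D \right)} = 0 + 3 = 3$)
$u{\left(r \right)} = \frac{2}{9}$ ($u{\left(r \right)} = \frac{2 r}{r + 2 r \left(r - \left(-4 + r\right)\right)} = \frac{2 r}{r + 2 r 4} = \frac{2 r}{r + 8 r} = \frac{2 r}{9 r} = 2 r \frac{1}{9 r} = \frac{2}{9}$)
$\left(\left(8 + u{\left(p{\left(3,6 \right)} \right)}\right) + 41\right) \left(-47\right) = \left(\left(8 + \frac{2}{9}\right) + 41\right) \left(-47\right) = \left(\frac{74}{9} + 41\right) \left(-47\right) = \frac{443}{9} \left(-47\right) = - \frac{20821}{9}$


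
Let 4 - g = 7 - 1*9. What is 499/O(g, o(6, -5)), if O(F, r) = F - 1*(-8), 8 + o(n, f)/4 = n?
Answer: 499/14 ≈ 35.643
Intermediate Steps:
g = 6 (g = 4 - (7 - 1*9) = 4 - (7 - 9) = 4 - 1*(-2) = 4 + 2 = 6)
o(n, f) = -32 + 4*n
O(F, r) = 8 + F (O(F, r) = F + 8 = 8 + F)
499/O(g, o(6, -5)) = 499/(8 + 6) = 499/14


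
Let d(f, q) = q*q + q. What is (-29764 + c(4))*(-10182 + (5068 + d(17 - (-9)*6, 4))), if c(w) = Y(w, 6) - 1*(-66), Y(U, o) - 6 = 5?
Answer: 151225578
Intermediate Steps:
Y(U, o) = 11 (Y(U, o) = 6 + 5 = 11)
c(w) = 77 (c(w) = 11 - 1*(-66) = 11 + 66 = 77)
d(f, q) = q + q² (d(f, q) = q² + q = q + q²)
(-29764 + c(4))*(-10182 + (5068 + d(17 - (-9)*6, 4))) = (-29764 + 77)*(-10182 + (5068 + 4*(1 + 4))) = -29687*(-10182 + (5068 + 4*5)) = -29687*(-10182 + (5068 + 20)) = -29687*(-10182 + 5088) = -29687*(-5094) = 151225578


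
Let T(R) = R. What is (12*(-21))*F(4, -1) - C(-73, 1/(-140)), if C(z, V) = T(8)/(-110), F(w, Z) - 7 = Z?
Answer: -83156/55 ≈ -1511.9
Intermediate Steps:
F(w, Z) = 7 + Z
C(z, V) = -4/55 (C(z, V) = 8/(-110) = 8*(-1/110) = -4/55)
(12*(-21))*F(4, -1) - C(-73, 1/(-140)) = (12*(-21))*(7 - 1) - 1*(-4/55) = -252*6 + 4/55 = -1512 + 4/55 = -83156/55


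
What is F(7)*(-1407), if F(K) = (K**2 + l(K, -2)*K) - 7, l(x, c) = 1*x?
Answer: -128037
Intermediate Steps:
l(x, c) = x
F(K) = -7 + 2*K**2 (F(K) = (K**2 + K*K) - 7 = (K**2 + K**2) - 7 = 2*K**2 - 7 = -7 + 2*K**2)
F(7)*(-1407) = (-7 + 2*7**2)*(-1407) = (-7 + 2*49)*(-1407) = (-7 + 98)*(-1407) = 91*(-1407) = -128037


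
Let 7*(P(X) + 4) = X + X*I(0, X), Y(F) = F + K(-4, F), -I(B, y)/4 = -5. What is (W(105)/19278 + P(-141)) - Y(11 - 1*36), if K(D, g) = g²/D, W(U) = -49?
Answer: -1353605/5508 ≈ -245.75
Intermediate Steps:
I(B, y) = 20 (I(B, y) = -4*(-5) = 20)
K(D, g) = g²/D
Y(F) = F - F²/4 (Y(F) = F + F²/(-4) = F - F²/4)
P(X) = -4 + 3*X (P(X) = -4 + (X + X*20)/7 = -4 + (X + 20*X)/7 = -4 + (21*X)/7 = -4 + 3*X)
(W(105)/19278 + P(-141)) - Y(11 - 1*36) = (-49/19278 + (-4 + 3*(-141))) - (11 - 1*36)*(4 - (11 - 1*36))/4 = (-49*1/19278 + (-4 - 423)) - (11 - 36)*(4 - (11 - 36))/4 = (-7/2754 - 427) - (-25)*(4 - 1*(-25))/4 = -1175965/2754 - (-25)*(4 + 25)/4 = -1175965/2754 - (-25)*29/4 = -1175965/2754 - 1*(-725/4) = -1175965/2754 + 725/4 = -1353605/5508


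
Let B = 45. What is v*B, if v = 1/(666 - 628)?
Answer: 45/38 ≈ 1.1842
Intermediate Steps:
v = 1/38 ≈ 0.026316
v*B = (1/38)*45 = 45/38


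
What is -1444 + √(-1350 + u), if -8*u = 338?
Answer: -1444 + I*√5569/2 ≈ -1444.0 + 37.313*I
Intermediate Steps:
u = -169/4 (u = -⅛*338 = -169/4 ≈ -42.250)
-1444 + √(-1350 + u) = -1444 + √(-1350 - 169/4) = -1444 + √(-5569/4) = -1444 + I*√5569/2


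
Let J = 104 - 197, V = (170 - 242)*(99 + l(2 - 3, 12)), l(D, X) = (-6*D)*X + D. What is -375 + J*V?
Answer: 1137945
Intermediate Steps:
l(D, X) = D - 6*D*X (l(D, X) = -6*D*X + D = D - 6*D*X)
V = -12240 (V = (170 - 242)*(99 + (2 - 3)*(1 - 6*12)) = -72*(99 - (1 - 72)) = -72*(99 - 1*(-71)) = -72*(99 + 71) = -72*170 = -12240)
J = -93
-375 + J*V = -375 - 93*(-12240) = -375 + 1138320 = 1137945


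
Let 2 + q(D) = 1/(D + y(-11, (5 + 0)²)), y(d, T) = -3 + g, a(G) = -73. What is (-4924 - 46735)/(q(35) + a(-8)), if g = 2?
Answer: 1756406/2549 ≈ 689.06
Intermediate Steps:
y(d, T) = -1 (y(d, T) = -3 + 2 = -1)
q(D) = -2 + 1/(-1 + D) (q(D) = -2 + 1/(D - 1) = -2 + 1/(-1 + D))
(-4924 - 46735)/(q(35) + a(-8)) = (-4924 - 46735)/((3 - 2*35)/(-1 + 35) - 73) = -51659/((3 - 70)/34 - 73) = -51659/((1/34)*(-67) - 73) = -51659/(-67/34 - 73) = -51659/(-2549/34) = -51659*(-34/2549) = 1756406/2549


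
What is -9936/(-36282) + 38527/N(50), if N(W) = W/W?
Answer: 232974425/6047 ≈ 38527.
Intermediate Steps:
N(W) = 1
-9936/(-36282) + 38527/N(50) = -9936/(-36282) + 38527/1 = -9936*(-1/36282) + 38527*1 = 1656/6047 + 38527 = 232974425/6047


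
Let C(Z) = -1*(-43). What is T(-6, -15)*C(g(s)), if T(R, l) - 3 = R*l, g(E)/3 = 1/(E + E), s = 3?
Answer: 3999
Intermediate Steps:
g(E) = 3/(2*E) (g(E) = 3/(E + E) = 3/((2*E)) = 3*(1/(2*E)) = 3/(2*E))
C(Z) = 43
T(R, l) = 3 + R*l
T(-6, -15)*C(g(s)) = (3 - 6*(-15))*43 = (3 + 90)*43 = 93*43 = 3999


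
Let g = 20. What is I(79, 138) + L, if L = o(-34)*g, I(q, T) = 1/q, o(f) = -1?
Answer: -1579/79 ≈ -19.987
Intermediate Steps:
L = -20 (L = -1*20 = -20)
I(79, 138) + L = 1/79 - 20 = -1579/79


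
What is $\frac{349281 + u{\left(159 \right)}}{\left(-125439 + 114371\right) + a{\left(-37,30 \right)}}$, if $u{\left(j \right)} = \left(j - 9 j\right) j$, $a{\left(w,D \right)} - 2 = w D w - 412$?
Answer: $\frac{16337}{3288} \approx 4.9687$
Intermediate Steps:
$a{\left(w,D \right)} = -410 + D w^{2}$ ($a{\left(w,D \right)} = 2 + \left(w D w - 412\right) = 2 + \left(D w w - 412\right) = 2 + \left(D w^{2} - 412\right) = 2 + \left(-412 + D w^{2}\right) = -410 + D w^{2}$)
$u{\left(j \right)} = - 8 j^{2}$ ($u{\left(j \right)} = - 8 j j = - 8 j^{2}$)
$\frac{349281 + u{\left(159 \right)}}{\left(-125439 + 114371\right) + a{\left(-37,30 \right)}} = \frac{349281 - 8 \cdot 159^{2}}{\left(-125439 + 114371\right) - \left(410 - 30 \left(-37\right)^{2}\right)} = \frac{349281 - 202248}{-11068 + \left(-410 + 30 \cdot 1369\right)} = \frac{349281 - 202248}{-11068 + \left(-410 + 41070\right)} = \frac{147033}{-11068 + 40660} = \frac{147033}{29592} = 147033 \cdot \frac{1}{29592} = \frac{16337}{3288}$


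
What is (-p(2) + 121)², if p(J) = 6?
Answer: 13225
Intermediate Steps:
(-p(2) + 121)² = (-1*6 + 121)² = (-6 + 121)² = 115² = 13225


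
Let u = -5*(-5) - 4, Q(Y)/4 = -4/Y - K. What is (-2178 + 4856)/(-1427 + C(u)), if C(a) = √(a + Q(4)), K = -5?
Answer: -1910753/1018146 - 1339*√37/1018146 ≈ -1.8847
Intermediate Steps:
Q(Y) = 20 - 16/Y (Q(Y) = 4*(-4/Y - 1*(-5)) = 4*(-4/Y + 5) = 4*(5 - 4/Y) = 20 - 16/Y)
u = 21 (u = 25 - 4 = 21)
C(a) = √(16 + a) (C(a) = √(a + (20 - 16/4)) = √(a + (20 - 16*¼)) = √(a + (20 - 4)) = √(a + 16) = √(16 + a))
(-2178 + 4856)/(-1427 + C(u)) = (-2178 + 4856)/(-1427 + √(16 + 21)) = 2678/(-1427 + √37)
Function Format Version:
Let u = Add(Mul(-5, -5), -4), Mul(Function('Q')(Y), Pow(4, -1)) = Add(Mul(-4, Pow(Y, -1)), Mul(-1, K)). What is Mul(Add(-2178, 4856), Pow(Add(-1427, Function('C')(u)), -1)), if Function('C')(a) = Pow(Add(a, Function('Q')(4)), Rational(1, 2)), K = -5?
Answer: Add(Rational(-1910753, 1018146), Mul(Rational(-1339, 1018146), Pow(37, Rational(1, 2)))) ≈ -1.8847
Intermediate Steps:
Function('Q')(Y) = Add(20, Mul(-16, Pow(Y, -1))) (Function('Q')(Y) = Mul(4, Add(Mul(-4, Pow(Y, -1)), Mul(-1, -5))) = Mul(4, Add(Mul(-4, Pow(Y, -1)), 5)) = Mul(4, Add(5, Mul(-4, Pow(Y, -1)))) = Add(20, Mul(-16, Pow(Y, -1))))
u = 21 (u = Add(25, -4) = 21)
Function('C')(a) = Pow(Add(16, a), Rational(1, 2)) (Function('C')(a) = Pow(Add(a, Add(20, Mul(-16, Pow(4, -1)))), Rational(1, 2)) = Pow(Add(a, Add(20, Mul(-16, Rational(1, 4)))), Rational(1, 2)) = Pow(Add(a, Add(20, -4)), Rational(1, 2)) = Pow(Add(a, 16), Rational(1, 2)) = Pow(Add(16, a), Rational(1, 2)))
Mul(Add(-2178, 4856), Pow(Add(-1427, Function('C')(u)), -1)) = Mul(Add(-2178, 4856), Pow(Add(-1427, Pow(Add(16, 21), Rational(1, 2))), -1)) = Mul(2678, Pow(Add(-1427, Pow(37, Rational(1, 2))), -1))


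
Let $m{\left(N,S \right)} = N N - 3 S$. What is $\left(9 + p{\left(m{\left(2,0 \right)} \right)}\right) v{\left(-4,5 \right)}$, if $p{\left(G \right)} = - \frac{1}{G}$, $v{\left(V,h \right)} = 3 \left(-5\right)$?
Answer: $- \frac{525}{4} \approx -131.25$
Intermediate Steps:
$m{\left(N,S \right)} = N^{2} - 3 S$
$v{\left(V,h \right)} = -15$
$\left(9 + p{\left(m{\left(2,0 \right)} \right)}\right) v{\left(-4,5 \right)} = \left(9 - \frac{1}{2^{2} - 0}\right) \left(-15\right) = \left(9 - \frac{1}{4 + 0}\right) \left(-15\right) = \left(9 - \frac{1}{4}\right) \left(-15\right) = \frac{35}{4} \left(-15\right) = - \frac{525}{4}$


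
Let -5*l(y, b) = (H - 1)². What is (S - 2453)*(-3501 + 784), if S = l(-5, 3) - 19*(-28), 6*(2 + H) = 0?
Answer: 26121238/5 ≈ 5.2242e+6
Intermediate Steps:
H = -2 (H = -2 + (⅙)*0 = -2 + 0 = -2)
l(y, b) = -9/5 (l(y, b) = -(-2 - 1)²/5 = -⅕*(-3)² = -⅕*9 = -9/5)
S = 2651/5 (S = -9/5 - 19*(-28) = -9/5 + 532 = 2651/5 ≈ 530.20)
(S - 2453)*(-3501 + 784) = (2651/5 - 2453)*(-3501 + 784) = -9614/5*(-2717) = 26121238/5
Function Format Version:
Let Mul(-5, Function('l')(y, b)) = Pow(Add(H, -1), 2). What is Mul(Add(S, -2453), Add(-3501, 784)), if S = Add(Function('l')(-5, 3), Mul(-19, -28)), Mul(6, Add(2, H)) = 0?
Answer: Rational(26121238, 5) ≈ 5.2242e+6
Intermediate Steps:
H = -2 (H = Add(-2, Mul(Rational(1, 6), 0)) = Add(-2, 0) = -2)
Function('l')(y, b) = Rational(-9, 5) (Function('l')(y, b) = Mul(Rational(-1, 5), Pow(Add(-2, -1), 2)) = Mul(Rational(-1, 5), Pow(-3, 2)) = Mul(Rational(-1, 5), 9) = Rational(-9, 5))
S = Rational(2651, 5) (S = Add(Rational(-9, 5), Mul(-19, -28)) = Add(Rational(-9, 5), 532) = Rational(2651, 5) ≈ 530.20)
Mul(Add(S, -2453), Add(-3501, 784)) = Mul(Add(Rational(2651, 5), -2453), Add(-3501, 784)) = Mul(Rational(-9614, 5), -2717) = Rational(26121238, 5)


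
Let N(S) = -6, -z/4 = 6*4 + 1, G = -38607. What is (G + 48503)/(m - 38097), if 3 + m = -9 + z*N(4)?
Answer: -9896/37509 ≈ -0.26383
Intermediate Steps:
z = -100 (z = -4*(6*4 + 1) = -4*(24 + 1) = -4*25 = -100)
m = 588 (m = -3 + (-9 - 100*(-6)) = -3 + (-9 + 600) = -3 + 591 = 588)
(G + 48503)/(m - 38097) = (-38607 + 48503)/(588 - 38097) = 9896/(-37509) = 9896*(-1/37509) = -9896/37509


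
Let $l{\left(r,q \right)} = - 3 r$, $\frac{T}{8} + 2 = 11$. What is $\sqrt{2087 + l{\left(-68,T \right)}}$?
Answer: $\sqrt{2291} \approx 47.864$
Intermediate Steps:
$T = 72$ ($T = -16 + 8 \cdot 11 = -16 + 88 = 72$)
$\sqrt{2087 + l{\left(-68,T \right)}} = \sqrt{2087 - -204} = \sqrt{2087 + 204} = \sqrt{2291}$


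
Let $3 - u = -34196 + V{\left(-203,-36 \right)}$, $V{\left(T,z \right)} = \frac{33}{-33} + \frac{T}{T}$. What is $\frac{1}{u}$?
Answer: $\frac{1}{34199} \approx 2.9241 \cdot 10^{-5}$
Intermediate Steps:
$V{\left(T,z \right)} = 0$ ($V{\left(T,z \right)} = 33 \left(- \frac{1}{33}\right) + 1 = -1 + 1 = 0$)
$u = 34199$ ($u = 3 - \left(-34196 + 0\right) = 3 - -34196 = 3 + 34196 = 34199$)
$\frac{1}{u} = \frac{1}{34199}$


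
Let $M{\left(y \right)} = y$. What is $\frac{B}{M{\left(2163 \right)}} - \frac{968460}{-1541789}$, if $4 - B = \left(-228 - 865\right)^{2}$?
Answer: $- \frac{613265246975}{1111629869} \approx -551.68$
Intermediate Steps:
$B = -1194645$ ($B = 4 - \left(-228 - 865\right)^{2} = 4 - \left(-1093\right)^{2} = 4 - 1194649 = -1194645$)
$\frac{B}{M{\left(2163 \right)}} - \frac{968460}{-1541789} = - \frac{1194645}{2163} - \frac{968460}{-1541789} = \left(-1194645\right) \frac{1}{2163} - - \frac{968460}{1541789} = - \frac{398215}{721} + \frac{968460}{1541789} = - \frac{613265246975}{1111629869}$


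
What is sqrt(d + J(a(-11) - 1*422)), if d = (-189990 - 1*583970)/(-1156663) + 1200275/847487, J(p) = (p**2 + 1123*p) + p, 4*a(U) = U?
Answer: I*sqrt(4566280359699353990344173915463)/3921027423524 ≈ 544.98*I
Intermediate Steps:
a(U) = U/4
J(p) = p**2 + 1124*p
d = 2044234720845/980256855881 (d = (-189990 - 583970)*(-1/1156663) + 1200275*(1/847487) = -773960*(-1/1156663) + 1200275/847487 = 773960/1156663 + 1200275/847487 = 2044234720845/980256855881 ≈ 2.0854)
sqrt(d + J(a(-11) - 1*422)) = sqrt(2044234720845/980256855881 + ((1/4)*(-11) - 1*422)*(1124 + ((1/4)*(-11) - 1*422))) = sqrt(2044234720845/980256855881 + (-11/4 - 422)*(1124 + (-11/4 - 422))) = sqrt(2044234720845/980256855881 - 1699*(1124 - 1699/4)/4) = sqrt(2044234720845/980256855881 - 1699/4*2797/4) = sqrt(2044234720845/980256855881 - 4752103/16) = sqrt(-4658248837847134223/15684109694096) = I*sqrt(4566280359699353990344173915463)/3921027423524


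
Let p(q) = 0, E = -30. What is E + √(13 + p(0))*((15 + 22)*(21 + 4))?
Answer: -30 + 925*√13 ≈ 3305.1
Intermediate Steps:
E + √(13 + p(0))*((15 + 22)*(21 + 4)) = -30 + √(13 + 0)*((15 + 22)*(21 + 4)) = -30 + √13*(37*25) = -30 + √13*925 = -30 + 925*√13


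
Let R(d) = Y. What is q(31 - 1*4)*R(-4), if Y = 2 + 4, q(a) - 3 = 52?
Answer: 330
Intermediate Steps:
q(a) = 55 (q(a) = 3 + 52 = 55)
Y = 6
R(d) = 6
q(31 - 1*4)*R(-4) = 55*6 = 330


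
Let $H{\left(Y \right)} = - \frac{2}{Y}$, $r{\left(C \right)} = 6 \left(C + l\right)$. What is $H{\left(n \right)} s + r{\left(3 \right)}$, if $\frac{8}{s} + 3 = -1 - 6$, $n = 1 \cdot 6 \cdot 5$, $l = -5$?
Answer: $- \frac{896}{75} \approx -11.947$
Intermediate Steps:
$r{\left(C \right)} = -30 + 6 C$ ($r{\left(C \right)} = 6 \left(C - 5\right) = 6 \left(-5 + C\right) = -30 + 6 C$)
$n = 30$ ($n = 6 \cdot 5 = 30$)
$s = - \frac{4}{5}$ ($s = \frac{8}{-3 - 7} = \frac{8}{-10} = 8 \left(- \frac{1}{10}\right) = - \frac{4}{5} \approx -0.8$)
$H{\left(n \right)} s + r{\left(3 \right)} = - \frac{2}{30} \left(- \frac{4}{5}\right) + \left(-30 + 6 \cdot 3\right) = \left(-2\right) \frac{1}{30} \left(- \frac{4}{5}\right) + \left(-30 + 18\right) = \left(- \frac{1}{15}\right) \left(- \frac{4}{5}\right) - 12 = \frac{4}{75} - 12 = - \frac{896}{75}$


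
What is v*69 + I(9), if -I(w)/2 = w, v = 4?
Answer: 258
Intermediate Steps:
I(w) = -2*w
v*69 + I(9) = 4*69 - 2*9 = 276 - 18 = 258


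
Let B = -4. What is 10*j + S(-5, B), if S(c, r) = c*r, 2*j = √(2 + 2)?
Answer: 30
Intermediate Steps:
j = 1 (j = √(2 + 2)/2 = √4/2 = (½)*2 = 1)
10*j + S(-5, B) = 10*1 - 5*(-4) = 10 + 20 = 30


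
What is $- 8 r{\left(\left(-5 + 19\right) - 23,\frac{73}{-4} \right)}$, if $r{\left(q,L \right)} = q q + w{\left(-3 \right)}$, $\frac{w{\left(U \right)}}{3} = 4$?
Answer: $-744$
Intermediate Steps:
$w{\left(U \right)} = 12$ ($w{\left(U \right)} = 3 \cdot 4 = 12$)
$r{\left(q,L \right)} = 12 + q^{2}$ ($r{\left(q,L \right)} = q q + 12 = q^{2} + 12 = 12 + q^{2}$)
$- 8 r{\left(\left(-5 + 19\right) - 23,\frac{73}{-4} \right)} = - 8 \left(12 + \left(\left(-5 + 19\right) - 23\right)^{2}\right) = - 8 \left(12 + \left(14 - 23\right)^{2}\right) = - 8 \left(12 + \left(-9\right)^{2}\right) = - 8 \left(12 + 81\right) = \left(-8\right) 93 = -744$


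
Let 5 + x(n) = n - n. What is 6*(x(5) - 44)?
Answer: -294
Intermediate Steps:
x(n) = -5 (x(n) = -5 + (n - n) = -5 + 0 = -5)
6*(x(5) - 44) = 6*(-5 - 44) = 6*(-49) = -294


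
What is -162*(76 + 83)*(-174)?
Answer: 4481892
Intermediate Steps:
-162*(76 + 83)*(-174) = -162*159*(-174) = -25758*(-174) = 4481892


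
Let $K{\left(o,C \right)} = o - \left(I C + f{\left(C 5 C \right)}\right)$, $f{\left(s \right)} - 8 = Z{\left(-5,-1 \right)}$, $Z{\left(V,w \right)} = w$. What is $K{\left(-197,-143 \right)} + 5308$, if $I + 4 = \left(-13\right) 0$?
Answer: $4532$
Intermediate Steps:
$I = -4$ ($I = -4 - 0 = -4 + 0 = -4$)
$f{\left(s \right)} = 7$ ($f{\left(s \right)} = 8 - 1 = 7$)
$K{\left(o,C \right)} = -7 + o + 4 C$ ($K{\left(o,C \right)} = o - \left(- 4 C + 7\right) = o - \left(7 - 4 C\right) = o + \left(-7 + 4 C\right) = -7 + o + 4 C$)
$K{\left(-197,-143 \right)} + 5308 = \left(-7 - 197 + 4 \left(-143\right)\right) + 5308 = \left(-7 - 197 - 572\right) + 5308 = -776 + 5308 = 4532$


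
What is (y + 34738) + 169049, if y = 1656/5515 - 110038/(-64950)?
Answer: 7299706497652/35819925 ≈ 2.0379e+5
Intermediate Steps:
y = 71441677/35819925 (y = 1656*(1/5515) - 110038*(-1/64950) = 1656/5515 + 55019/32475 = 71441677/35819925 ≈ 1.9945)
(y + 34738) + 169049 = (71441677/35819925 + 34738) + 169049 = 1244383996327/35819925 + 169049 = 7299706497652/35819925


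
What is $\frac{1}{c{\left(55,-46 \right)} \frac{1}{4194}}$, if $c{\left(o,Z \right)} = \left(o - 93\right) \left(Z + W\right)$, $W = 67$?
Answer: $- \frac{699}{133} \approx -5.2556$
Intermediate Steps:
$c{\left(o,Z \right)} = \left(-93 + o\right) \left(67 + Z\right)$ ($c{\left(o,Z \right)} = \left(o - 93\right) \left(Z + 67\right) = \left(-93 + o\right) \left(67 + Z\right)$)
$\frac{1}{c{\left(55,-46 \right)} \frac{1}{4194}} = \frac{1}{\left(-6231 - -4278 + 67 \cdot 55 - 2530\right) \frac{1}{4194}} = \frac{1}{\left(-6231 + 4278 + 3685 - 2530\right) \frac{1}{4194}} = \frac{1}{\left(-798\right) \frac{1}{4194}} = \frac{1}{- \frac{133}{699}} = - \frac{699}{133}$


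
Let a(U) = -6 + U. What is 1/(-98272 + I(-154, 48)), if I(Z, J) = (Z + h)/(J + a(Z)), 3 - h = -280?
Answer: -112/11006593 ≈ -1.0176e-5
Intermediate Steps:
h = 283 (h = 3 - 1*(-280) = 3 + 280 = 283)
I(Z, J) = (283 + Z)/(-6 + J + Z) (I(Z, J) = (Z + 283)/(J + (-6 + Z)) = (283 + Z)/(-6 + J + Z))
1/(-98272 + I(-154, 48)) = 1/(-98272 + (283 - 154)/(-6 + 48 - 154)) = 1/(-98272 + 129/(-112)) = 1/(-98272 - 1/112*129) = 1/(-98272 - 129/112) = 1/(-11006593/112) = -112/11006593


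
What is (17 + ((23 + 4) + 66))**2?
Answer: 12100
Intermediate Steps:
(17 + ((23 + 4) + 66))**2 = (17 + (27 + 66))**2 = (17 + 93)**2 = 110**2 = 12100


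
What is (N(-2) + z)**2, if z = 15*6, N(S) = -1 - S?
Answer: 8281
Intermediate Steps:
z = 90
(N(-2) + z)**2 = ((-1 - 1*(-2)) + 90)**2 = ((-1 + 2) + 90)**2 = (1 + 90)**2 = 91**2 = 8281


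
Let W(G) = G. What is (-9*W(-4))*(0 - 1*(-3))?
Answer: 108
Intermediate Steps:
(-9*W(-4))*(0 - 1*(-3)) = (-9*(-4))*(0 - 1*(-3)) = 36*(0 + 3) = 36*3 = 108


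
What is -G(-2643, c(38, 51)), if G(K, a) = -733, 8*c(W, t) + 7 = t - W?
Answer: 733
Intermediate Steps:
c(W, t) = -7/8 - W/8 + t/8 (c(W, t) = -7/8 + (t - W)/8 = -7/8 + (-W/8 + t/8) = -7/8 - W/8 + t/8)
-G(-2643, c(38, 51)) = -1*(-733) = 733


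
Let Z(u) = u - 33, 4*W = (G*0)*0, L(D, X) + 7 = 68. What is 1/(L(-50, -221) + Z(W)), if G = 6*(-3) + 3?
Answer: 1/28 ≈ 0.035714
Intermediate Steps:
G = -15 (G = -18 + 3 = -15)
L(D, X) = 61 (L(D, X) = -7 + 68 = 61)
W = 0 (W = (-15*0*0)/4 = (0*0)/4 = (1/4)*0 = 0)
Z(u) = -33 + u
1/(L(-50, -221) + Z(W)) = 1/(61 + (-33 + 0)) = 1/(61 - 33) = 1/28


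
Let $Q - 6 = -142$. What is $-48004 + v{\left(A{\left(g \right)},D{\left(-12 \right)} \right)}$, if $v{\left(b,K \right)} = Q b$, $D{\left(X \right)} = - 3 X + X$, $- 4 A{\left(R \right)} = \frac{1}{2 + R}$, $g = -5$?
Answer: $- \frac{144046}{3} \approx -48015.0$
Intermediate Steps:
$Q = -136$ ($Q = 6 - 142 = -136$)
$A{\left(R \right)} = - \frac{1}{4 \left(2 + R\right)}$
$D{\left(X \right)} = - 2 X$
$v{\left(b,K \right)} = - 136 b$
$-48004 + v{\left(A{\left(g \right)},D{\left(-12 \right)} \right)} = -48004 - 136 \left(- \frac{1}{8 + 4 \left(-5\right)}\right) = -48004 - 136 \left(- \frac{1}{8 - 20}\right) = -48004 - 136 \left(- \frac{1}{-12}\right) = -48004 - 136 \left(\left(-1\right) \left(- \frac{1}{12}\right)\right) = -48004 - \frac{34}{3} = - \frac{144046}{3}$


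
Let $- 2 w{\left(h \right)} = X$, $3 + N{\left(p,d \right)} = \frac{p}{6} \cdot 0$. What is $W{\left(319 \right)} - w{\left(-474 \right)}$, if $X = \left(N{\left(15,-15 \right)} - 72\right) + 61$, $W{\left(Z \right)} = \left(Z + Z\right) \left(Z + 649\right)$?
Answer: $617577$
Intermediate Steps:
$N{\left(p,d \right)} = -3$ ($N{\left(p,d \right)} = -3 + \frac{p}{6} \cdot 0 = -3 + 0 = -3$)
$W{\left(Z \right)} = 2 Z \left(649 + Z\right)$
$X = -14$ ($X = \left(-3 - 72\right) + 61 = -75 + 61 = -14$)
$w{\left(h \right)} = 7$ ($w{\left(h \right)} = \left(- \frac{1}{2}\right) \left(-14\right) = 7$)
$W{\left(319 \right)} - w{\left(-474 \right)} = 2 \cdot 319 \left(649 + 319\right) - 7 = 2 \cdot 319 \cdot 968 - 7 = 617584 - 7 = 617577$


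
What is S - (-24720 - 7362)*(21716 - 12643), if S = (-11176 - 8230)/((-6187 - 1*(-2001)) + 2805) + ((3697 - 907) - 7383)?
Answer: 401975137139/1381 ≈ 2.9108e+8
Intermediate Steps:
S = -6323527/1381 (S = -19406/((-6187 + 2001) + 2805) + (2790 - 7383) = -19406/(-4186 + 2805) - 4593 = -19406/(-1381) - 4593 = -19406*(-1/1381) - 4593 = 19406/1381 - 4593 = -6323527/1381 ≈ -4578.9)
S - (-24720 - 7362)*(21716 - 12643) = -6323527/1381 - (-24720 - 7362)*(21716 - 12643) = -6323527/1381 - (-32082)*9073 = -6323527/1381 - 1*(-291079986) = -6323527/1381 + 291079986 = 401975137139/1381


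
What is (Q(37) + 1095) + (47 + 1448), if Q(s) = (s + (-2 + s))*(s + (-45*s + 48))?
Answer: -111170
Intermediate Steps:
Q(s) = (-2 + 2*s)*(48 - 44*s) (Q(s) = (-2 + 2*s)*(s + (48 - 45*s)) = (-2 + 2*s)*(48 - 44*s))
(Q(37) + 1095) + (47 + 1448) = ((-96 - 88*37**2 + 184*37) + 1095) + (47 + 1448) = ((-96 - 88*1369 + 6808) + 1095) + 1495 = ((-96 - 120472 + 6808) + 1095) + 1495 = (-113760 + 1095) + 1495 = -112665 + 1495 = -111170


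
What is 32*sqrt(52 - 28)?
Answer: 64*sqrt(6) ≈ 156.77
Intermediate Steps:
32*sqrt(52 - 28) = 32*sqrt(24) = 32*(2*sqrt(6)) = 64*sqrt(6)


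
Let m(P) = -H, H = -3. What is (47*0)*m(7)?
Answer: 0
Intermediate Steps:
m(P) = 3 (m(P) = -1*(-3) = 3)
(47*0)*m(7) = (47*0)*3 = 0*3 = 0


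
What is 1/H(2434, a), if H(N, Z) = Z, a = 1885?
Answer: 1/1885 ≈ 0.00053050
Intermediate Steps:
1/H(2434, a) = 1/1885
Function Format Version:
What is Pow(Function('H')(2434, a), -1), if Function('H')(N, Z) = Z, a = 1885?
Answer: Rational(1, 1885) ≈ 0.00053050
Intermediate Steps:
Pow(Function('H')(2434, a), -1) = Pow(1885, -1) = Rational(1, 1885)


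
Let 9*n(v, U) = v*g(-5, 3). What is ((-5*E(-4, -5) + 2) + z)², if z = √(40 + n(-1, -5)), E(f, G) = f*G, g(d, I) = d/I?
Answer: (882 - √3255)²/81 ≈ 8401.7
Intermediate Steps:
E(f, G) = G*f
n(v, U) = -5*v/27 (n(v, U) = (v*(-5/3))/9 = (-5*v/3)/9 = -5*v/27)
z = √3255/9 (z = √(40 - 5/27*(-1)) = √(40 + 5/27) = √(1085/27) = √3255/9 ≈ 6.3392)
((-5*E(-4, -5) + 2) + z)² = ((-(-25)*(-4) + 2) + √3255/9)² = ((-5*20 + 2) + √3255/9)² = ((-100 + 2) + √3255/9)² = (-98 + √3255/9)²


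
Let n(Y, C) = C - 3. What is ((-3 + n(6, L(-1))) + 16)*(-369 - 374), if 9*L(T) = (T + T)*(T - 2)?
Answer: -23776/3 ≈ -7925.3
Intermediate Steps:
L(T) = 2*T*(-2 + T)/9 (L(T) = ((T + T)*(T - 2))/9 = ((2*T)*(-2 + T))/9 = (2*T*(-2 + T))/9 = 2*T*(-2 + T)/9)
n(Y, C) = -3 + C
((-3 + n(6, L(-1))) + 16)*(-369 - 374) = ((-3 + (-3 + (2/9)*(-1)*(-2 - 1))) + 16)*(-369 - 374) = ((-3 + (-3 + (2/9)*(-1)*(-3))) + 16)*(-743) = ((-3 + (-3 + ⅔)) + 16)*(-743) = ((-3 - 7/3) + 16)*(-743) = (-16/3 + 16)*(-743) = (32/3)*(-743) = -23776/3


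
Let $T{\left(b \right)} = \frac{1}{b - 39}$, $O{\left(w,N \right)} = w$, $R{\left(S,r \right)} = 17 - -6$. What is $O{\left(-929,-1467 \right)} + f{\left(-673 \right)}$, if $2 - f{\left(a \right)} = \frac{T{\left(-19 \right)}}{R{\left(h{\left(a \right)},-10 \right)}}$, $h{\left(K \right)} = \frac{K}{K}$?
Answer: $- \frac{1236617}{1334} \approx -927.0$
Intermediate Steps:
$h{\left(K \right)} = 1$
$R{\left(S,r \right)} = 23$ ($R{\left(S,r \right)} = 17 + 6 = 23$)
$T{\left(b \right)} = \frac{1}{-39 + b}$
$f{\left(a \right)} = \frac{2669}{1334}$ ($f{\left(a \right)} = 2 - \frac{1}{\left(-39 - 19\right) 23} = 2 - \frac{1}{-58} \cdot \frac{1}{23} = 2 - \left(- \frac{1}{58}\right) \frac{1}{23} = 2 - - \frac{1}{1334} = 2 + \frac{1}{1334} = \frac{2669}{1334}$)
$O{\left(-929,-1467 \right)} + f{\left(-673 \right)} = -929 + \frac{2669}{1334} = - \frac{1236617}{1334}$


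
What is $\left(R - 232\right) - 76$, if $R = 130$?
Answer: $-178$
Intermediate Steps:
$\left(R - 232\right) - 76 = \left(130 - 232\right) - 76 = -102 - 76 = -178$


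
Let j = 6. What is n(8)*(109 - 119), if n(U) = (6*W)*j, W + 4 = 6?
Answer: -720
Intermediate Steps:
W = 2 (W = -4 + 6 = 2)
n(U) = 72 (n(U) = (6*2)*6 = 12*6 = 72)
n(8)*(109 - 119) = 72*(109 - 119) = 72*(-10) = -720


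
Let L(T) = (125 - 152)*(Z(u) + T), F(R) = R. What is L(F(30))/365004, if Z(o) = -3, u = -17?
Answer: -81/40556 ≈ -0.0019972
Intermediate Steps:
L(T) = 81 - 27*T (L(T) = (125 - 152)*(-3 + T) = -27*(-3 + T) = 81 - 27*T)
L(F(30))/365004 = (81 - 27*30)/365004 = (81 - 810)*(1/365004) = -729*1/365004 = -81/40556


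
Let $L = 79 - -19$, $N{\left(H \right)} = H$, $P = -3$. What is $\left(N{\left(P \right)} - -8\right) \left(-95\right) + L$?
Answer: $-377$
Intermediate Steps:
$L = 98$ ($L = 79 + 19 = 98$)
$\left(N{\left(P \right)} - -8\right) \left(-95\right) + L = \left(-3 - -8\right) \left(-95\right) + 98 = \left(-3 + 8\right) \left(-95\right) + 98 = 5 \left(-95\right) + 98 = -475 + 98 = -377$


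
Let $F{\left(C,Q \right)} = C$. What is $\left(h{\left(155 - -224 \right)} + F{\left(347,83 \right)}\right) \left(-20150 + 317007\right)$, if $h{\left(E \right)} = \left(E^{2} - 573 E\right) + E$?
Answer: $-21611189600$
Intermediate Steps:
$h{\left(E \right)} = E^{2} - 572 E$
$\left(h{\left(155 - -224 \right)} + F{\left(347,83 \right)}\right) \left(-20150 + 317007\right) = \left(\left(155 - -224\right) \left(-572 + \left(155 - -224\right)\right) + 347\right) \left(-20150 + 317007\right) = \left(\left(155 + 224\right) \left(-572 + \left(155 + 224\right)\right) + 347\right) 296857 = \left(379 \left(-572 + 379\right) + 347\right) 296857 = \left(379 \left(-193\right) + 347\right) 296857 = \left(-73147 + 347\right) 296857 = \left(-72800\right) 296857 = -21611189600$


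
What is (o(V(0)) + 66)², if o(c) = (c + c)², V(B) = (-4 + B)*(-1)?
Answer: 16900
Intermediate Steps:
V(B) = 4 - B
o(c) = 4*c² (o(c) = (2*c)² = 4*c²)
(o(V(0)) + 66)² = (4*(4 - 1*0)² + 66)² = (4*(4 + 0)² + 66)² = (4*4² + 66)² = (4*16 + 66)² = (64 + 66)² = 130² = 16900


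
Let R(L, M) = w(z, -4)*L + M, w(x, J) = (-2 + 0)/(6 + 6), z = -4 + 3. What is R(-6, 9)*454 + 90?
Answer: 4630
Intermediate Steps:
z = -1
w(x, J) = -⅙ (w(x, J) = -2/12 = (1/12)*(-2) = -⅙)
R(L, M) = M - L/6 (R(L, M) = -L/6 + M = M - L/6)
R(-6, 9)*454 + 90 = (9 - ⅙*(-6))*454 + 90 = (9 + 1)*454 + 90 = 10*454 + 90 = 4540 + 90 = 4630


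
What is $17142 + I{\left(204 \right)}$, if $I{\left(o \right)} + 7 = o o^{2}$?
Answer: $8506799$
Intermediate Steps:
$I{\left(o \right)} = -7 + o^{3}$ ($I{\left(o \right)} = -7 + o o^{2} = -7 + o^{3}$)
$17142 + I{\left(204 \right)} = 17142 - \left(7 - 204^{3}\right) = 17142 + \left(-7 + 8489664\right) = 17142 + 8489657 = 8506799$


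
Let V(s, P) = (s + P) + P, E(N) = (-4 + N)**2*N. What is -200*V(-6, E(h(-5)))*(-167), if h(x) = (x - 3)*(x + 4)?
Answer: 8350000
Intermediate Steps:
h(x) = (-3 + x)*(4 + x)
E(N) = N*(-4 + N)**2
V(s, P) = s + 2*P (V(s, P) = (P + s) + P = s + 2*P)
-200*V(-6, E(h(-5)))*(-167) = -200*(-6 + 2*((-12 - 5 + (-5)**2)*(-4 + (-12 - 5 + (-5)**2))**2))*(-167) = -200*(-6 + 2*((-12 - 5 + 25)*(-4 + (-12 - 5 + 25))**2))*(-167) = -200*(-6 + 2*(8*(-4 + 8)**2))*(-167) = -200*(-6 + 2*(8*4**2))*(-167) = -200*(-6 + 2*(8*16))*(-167) = -200*(-6 + 2*128)*(-167) = -200*(-6 + 256)*(-167) = -200*250*(-167) = -50000*(-167) = 8350000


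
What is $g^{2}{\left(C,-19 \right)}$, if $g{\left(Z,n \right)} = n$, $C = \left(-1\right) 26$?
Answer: $361$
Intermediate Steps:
$C = -26$
$g^{2}{\left(C,-19 \right)} = \left(-19\right)^{2} = 361$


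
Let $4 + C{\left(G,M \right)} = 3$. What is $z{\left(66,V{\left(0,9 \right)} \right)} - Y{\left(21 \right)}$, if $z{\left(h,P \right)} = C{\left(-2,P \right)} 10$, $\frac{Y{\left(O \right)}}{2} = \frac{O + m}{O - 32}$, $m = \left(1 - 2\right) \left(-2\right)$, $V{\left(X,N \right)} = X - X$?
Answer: $- \frac{64}{11} \approx -5.8182$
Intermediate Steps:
$C{\left(G,M \right)} = -1$ ($C{\left(G,M \right)} = -4 + 3 = -1$)
$V{\left(X,N \right)} = 0$
$m = 2$ ($m = \left(-1\right) \left(-2\right) = 2$)
$Y{\left(O \right)} = \frac{2 \left(2 + O\right)}{-32 + O}$ ($Y{\left(O \right)} = 2 \frac{O + 2}{O - 32} = 2 \frac{2 + O}{-32 + O} = \frac{2 \left(2 + O\right)}{-32 + O}$)
$z{\left(h,P \right)} = -10$ ($z{\left(h,P \right)} = \left(-1\right) 10 = -10$)
$z{\left(66,V{\left(0,9 \right)} \right)} - Y{\left(21 \right)} = -10 - \frac{2 \left(2 + 21\right)}{-32 + 21} = -10 - 2 \frac{1}{-11} \cdot 23 = -10 - 2 \left(- \frac{1}{11}\right) 23 = -10 - - \frac{46}{11} = -10 + \frac{46}{11} = - \frac{64}{11}$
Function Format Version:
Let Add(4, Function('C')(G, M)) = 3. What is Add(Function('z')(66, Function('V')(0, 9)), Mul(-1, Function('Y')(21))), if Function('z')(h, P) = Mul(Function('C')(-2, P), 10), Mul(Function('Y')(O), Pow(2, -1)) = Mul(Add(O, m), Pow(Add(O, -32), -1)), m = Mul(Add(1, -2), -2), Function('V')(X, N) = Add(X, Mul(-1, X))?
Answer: Rational(-64, 11) ≈ -5.8182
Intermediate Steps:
Function('C')(G, M) = -1 (Function('C')(G, M) = Add(-4, 3) = -1)
Function('V')(X, N) = 0
m = 2 (m = Mul(-1, -2) = 2)
Function('Y')(O) = Mul(2, Pow(Add(-32, O), -1), Add(2, O)) (Function('Y')(O) = Mul(2, Mul(Add(O, 2), Pow(Add(O, -32), -1))) = Mul(2, Mul(Add(2, O), Pow(Add(-32, O), -1))) = Mul(2, Mul(Pow(Add(-32, O), -1), Add(2, O))) = Mul(2, Pow(Add(-32, O), -1), Add(2, O)))
Function('z')(h, P) = -10 (Function('z')(h, P) = Mul(-1, 10) = -10)
Add(Function('z')(66, Function('V')(0, 9)), Mul(-1, Function('Y')(21))) = Add(-10, Mul(-1, Mul(2, Pow(Add(-32, 21), -1), Add(2, 21)))) = Add(-10, Mul(-1, Mul(2, Pow(-11, -1), 23))) = Add(-10, Mul(-1, Mul(2, Rational(-1, 11), 23))) = Add(-10, Mul(-1, Rational(-46, 11))) = Add(-10, Rational(46, 11)) = Rational(-64, 11)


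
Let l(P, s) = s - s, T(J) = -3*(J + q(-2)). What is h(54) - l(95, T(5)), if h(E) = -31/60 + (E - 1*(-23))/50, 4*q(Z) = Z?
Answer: 307/300 ≈ 1.0233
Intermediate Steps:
q(Z) = Z/4
T(J) = 3/2 - 3*J (T(J) = -3*(J + (¼)*(-2)) = -3*(J - ½) = -3*(-½ + J) = 3/2 - 3*J)
l(P, s) = 0
h(E) = -17/300 + E/50 (h(E) = -31*1/60 + (E + 23)*(1/50) = -31/60 + (23 + E)*(1/50) = -31/60 + (23/50 + E/50) = -17/300 + E/50)
h(54) - l(95, T(5)) = (-17/300 + (1/50)*54) - 1*0 = (-17/300 + 27/25) + 0 = 307/300 + 0 = 307/300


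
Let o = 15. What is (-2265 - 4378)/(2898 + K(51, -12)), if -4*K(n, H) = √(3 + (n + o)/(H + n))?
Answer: -4004294112/1746867971 - 26572*√793/1746867971 ≈ -2.2927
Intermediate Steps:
K(n, H) = -√(3 + (15 + n)/(H + n))/4 (K(n, H) = -√(3 + (n + 15)/(H + n))/4 = -√(3 + (15 + n)/(H + n))/4)
(-2265 - 4378)/(2898 + K(51, -12)) = (-2265 - 4378)/(2898 - √(15 + 3*(-12) + 4*51)/√(-12 + 51)/4) = -6643/(2898 - √39*√(15 - 36 + 204)/39/4) = -6643/(2898 - √793/13/4) = -6643/(2898 - √793/52)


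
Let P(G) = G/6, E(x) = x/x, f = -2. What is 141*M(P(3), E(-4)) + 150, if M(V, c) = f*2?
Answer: -414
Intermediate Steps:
E(x) = 1
P(G) = G/6 (P(G) = G*(⅙) = G/6)
M(V, c) = -4 (M(V, c) = -2*2 = -4)
141*M(P(3), E(-4)) + 150 = 141*(-4) + 150 = -564 + 150 = -414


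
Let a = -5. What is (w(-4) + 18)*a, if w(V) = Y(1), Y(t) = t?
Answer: -95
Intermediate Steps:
w(V) = 1
(w(-4) + 18)*a = (1 + 18)*(-5) = 19*(-5) = -95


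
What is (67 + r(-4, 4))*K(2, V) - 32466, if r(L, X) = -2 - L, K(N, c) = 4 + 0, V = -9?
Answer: -32190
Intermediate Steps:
K(N, c) = 4
(67 + r(-4, 4))*K(2, V) - 32466 = (67 + (-2 - 1*(-4)))*4 - 32466 = (67 + (-2 + 4))*4 - 32466 = (67 + 2)*4 - 32466 = 69*4 - 32466 = 276 - 32466 = -32190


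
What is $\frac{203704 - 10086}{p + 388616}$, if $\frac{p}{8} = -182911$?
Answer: $- \frac{96809}{537336} \approx -0.18016$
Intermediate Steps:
$p = -1463288$ ($p = 8 \left(-182911\right) = -1463288$)
$\frac{203704 - 10086}{p + 388616} = \frac{203704 - 10086}{-1463288 + 388616} = \frac{193618}{-1074672} = 193618 \left(- \frac{1}{1074672}\right) = - \frac{96809}{537336}$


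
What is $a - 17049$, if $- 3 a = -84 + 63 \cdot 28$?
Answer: $-17609$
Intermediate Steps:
$a = -560$ ($a = - \frac{-84 + 63 \cdot 28}{3} = - \frac{-84 + 1764}{3} = \left(- \frac{1}{3}\right) 1680 = -560$)
$a - 17049 = -560 - 17049 = -17609$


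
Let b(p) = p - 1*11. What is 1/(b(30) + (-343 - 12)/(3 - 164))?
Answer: 161/3414 ≈ 0.047159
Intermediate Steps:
b(p) = -11 + p (b(p) = p - 11 = -11 + p)
1/(b(30) + (-343 - 12)/(3 - 164)) = 1/((-11 + 30) + (-343 - 12)/(3 - 164)) = 1/(19 - 355/(-161)) = 1/(19 - 355*(-1/161)) = 1/(19 + 355/161) = 1/(3414/161) = 161/3414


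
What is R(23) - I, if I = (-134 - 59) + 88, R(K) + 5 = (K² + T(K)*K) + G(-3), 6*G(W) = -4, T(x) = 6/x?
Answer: 1903/3 ≈ 634.33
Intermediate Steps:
G(W) = -⅔ (G(W) = (⅙)*(-4) = -⅔)
R(K) = ⅓ + K² (R(K) = -5 + ((K² + (6/K)*K) - ⅔) = -5 + ((K² + 6) - ⅔) = -5 + ((6 + K²) - ⅔) = -5 + (16/3 + K²) = ⅓ + K²)
I = -105 (I = -193 + 88 = -105)
R(23) - I = (⅓ + 23²) - 1*(-105) = (⅓ + 529) + 105 = 1588/3 + 105 = 1903/3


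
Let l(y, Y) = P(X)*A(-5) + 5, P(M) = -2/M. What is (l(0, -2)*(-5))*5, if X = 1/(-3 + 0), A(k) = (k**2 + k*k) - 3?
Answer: -7175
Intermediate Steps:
A(k) = -3 + 2*k**2 (A(k) = (k**2 + k**2) - 3 = 2*k**2 - 3 = -3 + 2*k**2)
X = -1/3 (X = 1/(-3) = -1/3 ≈ -0.33333)
l(y, Y) = 287 (l(y, Y) = (-2/(-1/3))*(-3 + 2*(-5)**2) + 5 = (-2*(-3))*(-3 + 2*25) + 5 = 6*(-3 + 50) + 5 = 6*47 + 5 = 282 + 5 = 287)
(l(0, -2)*(-5))*5 = (287*(-5))*5 = -1435*5 = -7175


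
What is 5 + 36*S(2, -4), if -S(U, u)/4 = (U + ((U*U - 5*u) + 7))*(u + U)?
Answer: 9509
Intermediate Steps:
S(U, u) = -4*(U + u)*(7 + U + U² - 5*u) (S(U, u) = -4*(U + ((U*U - 5*u) + 7))*(u + U) = -4*(U + ((U² - 5*u) + 7))*(U + u) = -4*(U + (7 + U² - 5*u))*(U + u) = -4*(7 + U + U² - 5*u)*(U + u) = -4*(U + u)*(7 + U + U² - 5*u))
5 + 36*S(2, -4) = 5 + 36*(-28*2 - 28*(-4) - 4*2² - 4*2³ + 20*(-4)² - 4*(-4)*2² + 16*2*(-4)) = 5 + 36*(-56 + 112 - 4*4 - 4*8 + 20*16 - 4*(-4)*4 - 128) = 5 + 36*(-56 + 112 - 16 - 32 + 320 + 64 - 128) = 5 + 36*264 = 5 + 9504 = 9509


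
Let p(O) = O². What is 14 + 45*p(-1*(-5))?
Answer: 1139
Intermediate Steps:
14 + 45*p(-1*(-5)) = 14 + 45*(-1*(-5))² = 14 + 45*5² = 14 + 45*25 = 14 + 1125 = 1139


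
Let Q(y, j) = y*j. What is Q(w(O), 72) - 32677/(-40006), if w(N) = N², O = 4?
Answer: 46119589/40006 ≈ 1152.8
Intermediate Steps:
Q(y, j) = j*y
Q(w(O), 72) - 32677/(-40006) = 72*4² - 32677/(-40006) = 72*16 - 32677*(-1/40006) = 1152 + 32677/40006 = 46119589/40006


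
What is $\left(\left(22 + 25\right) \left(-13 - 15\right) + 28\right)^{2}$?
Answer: $1658944$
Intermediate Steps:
$\left(\left(22 + 25\right) \left(-13 - 15\right) + 28\right)^{2} = \left(47 \left(-28\right) + 28\right)^{2} = \left(-1316 + 28\right)^{2} = \left(-1288\right)^{2} = 1658944$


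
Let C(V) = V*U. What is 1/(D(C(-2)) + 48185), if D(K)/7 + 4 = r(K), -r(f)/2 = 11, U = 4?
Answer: 1/48003 ≈ 2.0832e-5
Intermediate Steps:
C(V) = 4*V (C(V) = V*4 = 4*V)
r(f) = -22 (r(f) = -2*11 = -22)
D(K) = -182 (D(K) = -28 + 7*(-22) = -28 - 154 = -182)
1/(D(C(-2)) + 48185) = 1/(-182 + 48185) = 1/48003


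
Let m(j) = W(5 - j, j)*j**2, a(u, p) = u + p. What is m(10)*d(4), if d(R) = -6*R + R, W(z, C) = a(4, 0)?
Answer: -8000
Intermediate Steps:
a(u, p) = p + u
W(z, C) = 4 (W(z, C) = 0 + 4 = 4)
d(R) = -5*R
m(j) = 4*j**2
m(10)*d(4) = (4*10**2)*(-5*4) = (4*100)*(-20) = 400*(-20) = -8000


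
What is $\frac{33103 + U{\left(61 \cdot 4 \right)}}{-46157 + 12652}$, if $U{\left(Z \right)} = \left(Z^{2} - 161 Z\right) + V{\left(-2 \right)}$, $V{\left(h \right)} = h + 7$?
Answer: $- \frac{10672}{6701} \approx -1.5926$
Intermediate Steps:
$V{\left(h \right)} = 7 + h$
$U{\left(Z \right)} = 5 + Z^{2} - 161 Z$ ($U{\left(Z \right)} = \left(Z^{2} - 161 Z\right) + \left(7 - 2\right) = \left(Z^{2} - 161 Z\right) + 5 = 5 + Z^{2} - 161 Z$)
$\frac{33103 + U{\left(61 \cdot 4 \right)}}{-46157 + 12652} = \frac{33103 + \left(5 + \left(61 \cdot 4\right)^{2} - 161 \cdot 61 \cdot 4\right)}{-46157 + 12652} = \frac{33103 + \left(5 + 244^{2} - 39284\right)}{-33505} = \left(33103 + \left(5 + 59536 - 39284\right)\right) \left(- \frac{1}{33505}\right) = \left(33103 + 20257\right) \left(- \frac{1}{33505}\right) = 53360 \left(- \frac{1}{33505}\right) = - \frac{10672}{6701}$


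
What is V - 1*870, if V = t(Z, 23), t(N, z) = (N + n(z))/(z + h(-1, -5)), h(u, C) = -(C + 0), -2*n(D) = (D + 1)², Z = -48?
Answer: -882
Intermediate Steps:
n(D) = -(1 + D)²/2 (n(D) = -(D + 1)²/2 = -(1 + D)²/2)
h(u, C) = -C
t(N, z) = (N - (1 + z)²/2)/(5 + z) (t(N, z) = (N - (1 + z)²/2)/(z - 1*(-5)) = (N - (1 + z)²/2)/(z + 5) = (N - (1 + z)²/2)/(5 + z))
V = -12 (V = (-48 - (1 + 23)²/2)/(5 + 23) = (-48 - ½*24²)/28 = (-48 - ½*576)/28 = (-48 - 288)/28 = (1/28)*(-336) = -12)
V - 1*870 = -12 - 1*870 = -12 - 870 = -882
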